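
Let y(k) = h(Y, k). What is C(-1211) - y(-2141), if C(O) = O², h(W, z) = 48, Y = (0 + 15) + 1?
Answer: 1466473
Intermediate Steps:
Y = 16 (Y = 15 + 1 = 16)
y(k) = 48
C(-1211) - y(-2141) = (-1211)² - 1*48 = 1466521 - 48 = 1466473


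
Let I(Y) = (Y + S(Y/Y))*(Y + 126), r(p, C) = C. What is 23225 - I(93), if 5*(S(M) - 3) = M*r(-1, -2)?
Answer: 11443/5 ≈ 2288.6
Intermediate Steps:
S(M) = 3 - 2*M/5 (S(M) = 3 + (M*(-2))/5 = 3 + (-2*M)/5 = 3 - 2*M/5)
I(Y) = (126 + Y)*(13/5 + Y) (I(Y) = (Y + (3 - 2*Y/(5*Y)))*(Y + 126) = (Y + (3 - ⅖*1))*(126 + Y) = (Y + (3 - ⅖))*(126 + Y) = (Y + 13/5)*(126 + Y) = (13/5 + Y)*(126 + Y) = (126 + Y)*(13/5 + Y))
23225 - I(93) = 23225 - (1638/5 + 93² + (643/5)*93) = 23225 - (1638/5 + 8649 + 59799/5) = 23225 - 1*104682/5 = 23225 - 104682/5 = 11443/5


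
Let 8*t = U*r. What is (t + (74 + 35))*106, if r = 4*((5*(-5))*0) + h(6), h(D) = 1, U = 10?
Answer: 23373/2 ≈ 11687.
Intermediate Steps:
r = 1 (r = 4*((5*(-5))*0) + 1 = 4*(-25*0) + 1 = 4*0 + 1 = 0 + 1 = 1)
t = 5/4 (t = (10*1)/8 = (1/8)*10 = 5/4 ≈ 1.2500)
(t + (74 + 35))*106 = (5/4 + (74 + 35))*106 = (5/4 + 109)*106 = (441/4)*106 = 23373/2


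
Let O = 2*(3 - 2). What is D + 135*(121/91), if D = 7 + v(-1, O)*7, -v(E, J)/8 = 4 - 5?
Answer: 22068/91 ≈ 242.51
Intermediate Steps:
O = 2 (O = 2*1 = 2)
v(E, J) = 8 (v(E, J) = -8*(4 - 5) = -8*(-1) = 8)
D = 63 (D = 7 + 8*7 = 7 + 56 = 63)
D + 135*(121/91) = 63 + 135*(121/91) = 63 + 16335/91 = 22068/91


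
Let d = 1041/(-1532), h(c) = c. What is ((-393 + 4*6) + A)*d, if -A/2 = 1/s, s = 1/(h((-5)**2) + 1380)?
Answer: 3309339/1532 ≈ 2160.1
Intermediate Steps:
d = -1041/1532 (d = 1041*(-1/1532) = -1041/1532 ≈ -0.67950)
s = 1/1405 (s = 1/((-5)**2 + 1380) = 1/(25 + 1380) = 1/1405 ≈ 0.00071174)
A = -2810 (A = -2/1/1405 = -2*1405 = -2810)
((-393 + 4*6) + A)*d = ((-393 + 4*6) - 2810)*(-1041/1532) = ((-393 + 24) - 2810)*(-1041/1532) = (-369 - 2810)*(-1041/1532) = -3179*(-1041/1532) = 3309339/1532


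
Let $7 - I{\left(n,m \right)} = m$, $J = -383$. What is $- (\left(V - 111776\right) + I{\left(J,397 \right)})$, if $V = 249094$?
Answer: $-136928$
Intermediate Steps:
$I{\left(n,m \right)} = 7 - m$
$- (\left(V - 111776\right) + I{\left(J,397 \right)}) = - (\left(249094 - 111776\right) + \left(7 - 397\right)) = - (137318 + \left(7 - 397\right)) = - (137318 - 390) = \left(-1\right) 136928 = -136928$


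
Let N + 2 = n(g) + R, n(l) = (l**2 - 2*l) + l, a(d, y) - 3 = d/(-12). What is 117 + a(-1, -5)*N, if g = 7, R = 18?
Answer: 1775/6 ≈ 295.83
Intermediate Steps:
a(d, y) = 3 - d/12 (a(d, y) = 3 + d/(-12) = 3 + d*(-1/12) = 3 - d/12)
n(l) = l**2 - l
N = 58 (N = -2 + (7*(-1 + 7) + 18) = -2 + (7*6 + 18) = -2 + (42 + 18) = -2 + 60 = 58)
117 + a(-1, -5)*N = 117 + (3 - 1/12*(-1))*58 = 117 + (3 + 1/12)*58 = 117 + (37/12)*58 = 117 + 1073/6 = 1775/6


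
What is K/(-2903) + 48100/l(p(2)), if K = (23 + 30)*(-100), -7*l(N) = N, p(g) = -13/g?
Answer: 150380700/2903 ≈ 51802.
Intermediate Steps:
l(N) = -N/7
K = -5300 (K = 53*(-100) = -5300)
K/(-2903) + 48100/l(p(2)) = -5300/(-2903) + 48100/((-(-13)/(7*2))) = -5300*(-1/2903) + 48100/((-(-13)/(7*2))) = 5300/2903 + 48100/((-⅐*(-13/2))) = 5300/2903 + 48100/(13/14) = 5300/2903 + 48100*(14/13) = 5300/2903 + 51800 = 150380700/2903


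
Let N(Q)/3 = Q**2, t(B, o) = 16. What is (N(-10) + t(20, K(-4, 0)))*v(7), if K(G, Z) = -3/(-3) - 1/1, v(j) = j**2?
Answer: 15484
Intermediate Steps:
K(G, Z) = 0 (K(G, Z) = -3*(-1/3) - 1*1 = 1 - 1 = 0)
N(Q) = 3*Q**2
(N(-10) + t(20, K(-4, 0)))*v(7) = (3*(-10)**2 + 16)*7**2 = (3*100 + 16)*49 = (300 + 16)*49 = 316*49 = 15484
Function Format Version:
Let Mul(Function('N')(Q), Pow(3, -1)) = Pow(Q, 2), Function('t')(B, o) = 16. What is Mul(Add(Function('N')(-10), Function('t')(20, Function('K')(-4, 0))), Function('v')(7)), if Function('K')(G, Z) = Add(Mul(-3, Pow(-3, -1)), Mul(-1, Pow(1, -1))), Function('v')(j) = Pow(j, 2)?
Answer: 15484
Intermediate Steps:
Function('K')(G, Z) = 0 (Function('K')(G, Z) = Add(Mul(-3, Rational(-1, 3)), Mul(-1, 1)) = Add(1, -1) = 0)
Function('N')(Q) = Mul(3, Pow(Q, 2))
Mul(Add(Function('N')(-10), Function('t')(20, Function('K')(-4, 0))), Function('v')(7)) = Mul(Add(Mul(3, Pow(-10, 2)), 16), Pow(7, 2)) = Mul(Add(Mul(3, 100), 16), 49) = Mul(Add(300, 16), 49) = Mul(316, 49) = 15484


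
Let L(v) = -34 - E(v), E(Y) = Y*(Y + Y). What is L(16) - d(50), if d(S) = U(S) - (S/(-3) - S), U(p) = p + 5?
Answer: -2003/3 ≈ -667.67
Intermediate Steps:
E(Y) = 2*Y² (E(Y) = Y*(2*Y) = 2*Y²)
U(p) = 5 + p
d(S) = 5 + 7*S/3 (d(S) = (5 + S) - (S/(-3) - S) = (5 + S) - (S*(-⅓) - S) = (5 + S) - (-S/3 - S) = (5 + S) - (-4)*S/3 = (5 + S) + 4*S/3 = 5 + 7*S/3)
L(v) = -34 - 2*v²
L(16) - d(50) = (-34 - 2*16²) - (5 + (7/3)*50) = (-34 - 2*256) - (5 + 350/3) = (-34 - 512) - 1*365/3 = -546 - 365/3 = -2003/3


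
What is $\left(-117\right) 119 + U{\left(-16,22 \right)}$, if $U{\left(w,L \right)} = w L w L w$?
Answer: $-1996387$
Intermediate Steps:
$U{\left(w,L \right)} = L^{2} w^{3}$ ($U{\left(w,L \right)} = L w L w w = L w L w^{2} = L^{2} w^{3}$)
$\left(-117\right) 119 + U{\left(-16,22 \right)} = \left(-117\right) 119 + 22^{2} \left(-16\right)^{3} = -13923 + 484 \left(-4096\right) = -13923 - 1982464 = -1996387$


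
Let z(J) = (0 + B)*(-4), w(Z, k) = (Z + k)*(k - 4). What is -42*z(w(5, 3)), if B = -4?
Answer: -672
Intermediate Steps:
w(Z, k) = (-4 + k)*(Z + k) (w(Z, k) = (Z + k)*(-4 + k) = (-4 + k)*(Z + k))
z(J) = 16 (z(J) = (0 - 4)*(-4) = -4*(-4) = 16)
-42*z(w(5, 3)) = -42*16 = -672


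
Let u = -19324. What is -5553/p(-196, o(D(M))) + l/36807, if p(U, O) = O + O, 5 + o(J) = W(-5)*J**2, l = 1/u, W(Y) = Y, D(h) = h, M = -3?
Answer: 246851142044/4445365425 ≈ 55.530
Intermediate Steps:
l = -1/19324 (l = 1/(-19324) = -1/19324 ≈ -5.1749e-5)
o(J) = -5 - 5*J**2
p(U, O) = 2*O
-5553/p(-196, o(D(M))) + l/36807 = -5553*1/(2*(-5 - 5*(-3)**2)) - 1/19324/36807 = -5553*1/(2*(-5 - 5*9)) - 1/19324*1/36807 = -5553*1/(2*(-5 - 45)) - 1/711258468 = -5553/(2*(-50)) - 1/711258468 = -5553/(-100) - 1/711258468 = -5553*(-1/100) - 1/711258468 = 5553/100 - 1/711258468 = 246851142044/4445365425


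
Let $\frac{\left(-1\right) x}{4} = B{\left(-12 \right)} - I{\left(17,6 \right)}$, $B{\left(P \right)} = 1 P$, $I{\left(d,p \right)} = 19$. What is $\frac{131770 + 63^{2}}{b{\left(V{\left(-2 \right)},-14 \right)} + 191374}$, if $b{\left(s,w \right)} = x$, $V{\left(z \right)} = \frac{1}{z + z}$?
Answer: $\frac{135739}{191498} \approx 0.70883$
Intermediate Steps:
$B{\left(P \right)} = P$
$V{\left(z \right)} = \frac{1}{2 z}$
$x = 124$ ($x = - 4 \left(-12 - 19\right) = \left(-4\right) \left(-31\right) = 124$)
$b{\left(s,w \right)} = 124$
$\frac{131770 + 63^{2}}{b{\left(V{\left(-2 \right)},-14 \right)} + 191374} = \frac{131770 + 63^{2}}{124 + 191374} = \frac{131770 + 3969}{191498} = 135739 \cdot \frac{1}{191498} = \frac{135739}{191498}$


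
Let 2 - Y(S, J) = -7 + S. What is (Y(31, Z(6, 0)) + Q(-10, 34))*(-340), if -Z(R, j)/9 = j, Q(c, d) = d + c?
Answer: -680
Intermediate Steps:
Q(c, d) = c + d
Z(R, j) = -9*j
Y(S, J) = 9 - S (Y(S, J) = 2 - (-7 + S) = 2 + (7 - S) = 9 - S)
(Y(31, Z(6, 0)) + Q(-10, 34))*(-340) = ((9 - 1*31) + (-10 + 34))*(-340) = ((9 - 31) + 24)*(-340) = (-22 + 24)*(-340) = 2*(-340) = -680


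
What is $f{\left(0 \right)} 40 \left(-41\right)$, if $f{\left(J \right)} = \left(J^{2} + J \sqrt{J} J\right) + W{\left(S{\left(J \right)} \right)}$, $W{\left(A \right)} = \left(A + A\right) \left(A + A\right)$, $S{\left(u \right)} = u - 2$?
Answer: $-26240$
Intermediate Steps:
$S{\left(u \right)} = -2 + u$
$W{\left(A \right)} = 4 A^{2}$ ($W{\left(A \right)} = 2 A 2 A = 4 A^{2}$)
$f{\left(J \right)} = J^{2} + J^{\frac{5}{2}} + 4 \left(-2 + J\right)^{2}$ ($f{\left(J \right)} = \left(J^{2} + J \sqrt{J} J\right) + 4 \left(-2 + J\right)^{2} = \left(J^{2} + J^{\frac{3}{2}} J\right) + 4 \left(-2 + J\right)^{2} = \left(J^{2} + J^{\frac{5}{2}}\right) + 4 \left(-2 + J\right)^{2} = J^{2} + J^{\frac{5}{2}} + 4 \left(-2 + J\right)^{2}$)
$f{\left(0 \right)} 40 \left(-41\right) = \left(0^{2} + 0^{\frac{5}{2}} + 4 \left(-2 + 0\right)^{2}\right) 40 \left(-41\right) = \left(0 + 0 + 4 \left(-2\right)^{2}\right) 40 \left(-41\right) = \left(0 + 0 + 4 \cdot 4\right) 40 \left(-41\right) = \left(0 + 0 + 16\right) 40 \left(-41\right) = 16 \cdot 40 \left(-41\right) = 640 \left(-41\right) = -26240$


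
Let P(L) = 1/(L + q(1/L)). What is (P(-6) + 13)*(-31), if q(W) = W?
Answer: -14725/37 ≈ -397.97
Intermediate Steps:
P(L) = 1/(L + 1/L)
(P(-6) + 13)*(-31) = (-6/(1 + (-6)**2) + 13)*(-31) = (-6/(1 + 36) + 13)*(-31) = (-6/37 + 13)*(-31) = (475/37)*(-31) = -14725/37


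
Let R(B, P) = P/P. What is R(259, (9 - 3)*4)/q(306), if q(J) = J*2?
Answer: 1/612 ≈ 0.0016340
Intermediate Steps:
q(J) = 2*J
R(B, P) = 1
R(259, (9 - 3)*4)/q(306) = 1/(2*306) = 1/612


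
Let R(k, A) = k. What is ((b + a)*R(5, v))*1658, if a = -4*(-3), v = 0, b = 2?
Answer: 116060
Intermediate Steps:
a = 12
((b + a)*R(5, v))*1658 = ((2 + 12)*5)*1658 = (14*5)*1658 = 70*1658 = 116060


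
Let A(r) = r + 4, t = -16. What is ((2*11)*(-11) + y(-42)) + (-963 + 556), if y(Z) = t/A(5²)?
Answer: -18837/29 ≈ -649.55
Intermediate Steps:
A(r) = 4 + r
y(Z) = -16/29 (y(Z) = -16/(4 + 5²) = -16/(4 + 25) = -16/29)
((2*11)*(-11) + y(-42)) + (-963 + 556) = ((2*11)*(-11) - 16/29) + (-963 + 556) = (22*(-11) - 16/29) - 407 = (-242 - 16/29) - 407 = -7034/29 - 407 = -18837/29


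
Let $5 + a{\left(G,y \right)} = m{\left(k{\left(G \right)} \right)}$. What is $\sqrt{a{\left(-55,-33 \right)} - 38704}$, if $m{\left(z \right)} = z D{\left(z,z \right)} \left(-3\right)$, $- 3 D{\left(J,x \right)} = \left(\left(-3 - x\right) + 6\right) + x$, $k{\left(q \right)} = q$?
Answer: $i \sqrt{38874} \approx 197.16 i$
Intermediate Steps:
$D{\left(J,x \right)} = -1$ ($D{\left(J,x \right)} = - \frac{\left(\left(-3 - x\right) + 6\right) + x}{3} = - \frac{\left(3 - x\right) + x}{3} = \left(- \frac{1}{3}\right) 3 = -1$)
$m{\left(z \right)} = 3 z$ ($m{\left(z \right)} = z \left(-1\right) \left(-3\right) = - z \left(-3\right) = 3 z$)
$a{\left(G,y \right)} = -5 + 3 G$
$\sqrt{a{\left(-55,-33 \right)} - 38704} = \sqrt{\left(-5 + 3 \left(-55\right)\right) - 38704} = \sqrt{\left(-5 - 165\right) - 38704} = \sqrt{-170 - 38704} = \sqrt{-38874} = i \sqrt{38874}$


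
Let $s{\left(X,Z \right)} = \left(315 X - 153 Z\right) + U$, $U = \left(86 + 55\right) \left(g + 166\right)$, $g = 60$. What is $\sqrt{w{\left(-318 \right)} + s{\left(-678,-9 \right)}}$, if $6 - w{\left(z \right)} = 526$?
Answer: $i \sqrt{180847} \approx 425.26 i$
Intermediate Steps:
$w{\left(z \right)} = -520$ ($w{\left(z \right)} = 6 - 526 = -520$)
$U = 31866$ ($U = \left(86 + 55\right) \left(60 + 166\right) = 141 \cdot 226 = 31866$)
$s{\left(X,Z \right)} = 31866 - 153 Z + 315 X$ ($s{\left(X,Z \right)} = \left(315 X - 153 Z\right) + 31866 = \left(- 153 Z + 315 X\right) + 31866 = 31866 - 153 Z + 315 X$)
$\sqrt{w{\left(-318 \right)} + s{\left(-678,-9 \right)}} = \sqrt{-520 + \left(31866 - -1377 + 315 \left(-678\right)\right)} = \sqrt{-520 + \left(31866 + 1377 - 213570\right)} = \sqrt{-520 - 180327} = \sqrt{-180847} = i \sqrt{180847}$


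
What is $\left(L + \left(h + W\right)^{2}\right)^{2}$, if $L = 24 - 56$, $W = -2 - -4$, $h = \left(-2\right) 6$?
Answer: $4624$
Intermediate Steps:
$h = -12$
$W = 2$ ($W = -2 + 4 = 2$)
$L = -32$
$\left(L + \left(h + W\right)^{2}\right)^{2} = \left(-32 + \left(-12 + 2\right)^{2}\right)^{2} = \left(-32 + \left(-10\right)^{2}\right)^{2} = \left(-32 + 100\right)^{2} = 68^{2} = 4624$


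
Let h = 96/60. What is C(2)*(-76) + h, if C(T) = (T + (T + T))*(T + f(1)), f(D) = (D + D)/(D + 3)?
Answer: -5692/5 ≈ -1138.4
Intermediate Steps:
h = 8/5 (h = 96*(1/60) = 8/5 ≈ 1.6000)
f(D) = 2*D/(3 + D) (f(D) = (2*D)/(3 + D) = 2*D/(3 + D))
C(T) = 3*T*(1/2 + T) (C(T) = (T + (T + T))*(T + 2*1/(3 + 1)) = (T + 2*T)*(T + 2*1/4) = (3*T)*(T + 2*1*(1/4)) = (3*T)*(T + 1/2) = (3*T)*(1/2 + T) = 3*T*(1/2 + T))
C(2)*(-76) + h = ((3/2)*2*(1 + 2*2))*(-76) + 8/5 = ((3/2)*2*(1 + 4))*(-76) + 8/5 = ((3/2)*2*5)*(-76) + 8/5 = 15*(-76) + 8/5 = -1140 + 8/5 = -5692/5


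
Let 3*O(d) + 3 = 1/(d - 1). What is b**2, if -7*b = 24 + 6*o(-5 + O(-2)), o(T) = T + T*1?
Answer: 21904/441 ≈ 49.669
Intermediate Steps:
O(d) = -1 + 1/(3*(-1 + d)) (O(d) = -1 + 1/(3*(d - 1)) = -1 + 1/(3*(-1 + d)))
o(T) = 2*T (o(T) = T + T = 2*T)
b = 148/21 (b = -(24 + 6*(2*(-5 + (4/3 - 1*(-2))/(-1 - 2))))/7 = -(24 + 6*(2*(-5 + (4/3 + 2)/(-3))))/7 = -(24 + 6*(2*(-5 - 1/3*10/3)))/7 = -(24 + 6*(2*(-5 - 10/9)))/7 = -(24 + 6*(2*(-55/9)))/7 = -(24 + 6*(-110/9))/7 = -(24 - 220/3)/7 = -1/7*(-148/3) = 148/21 ≈ 7.0476)
b**2 = (148/21)**2 = 21904/441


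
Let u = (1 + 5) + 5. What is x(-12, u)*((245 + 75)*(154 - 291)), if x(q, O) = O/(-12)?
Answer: 120560/3 ≈ 40187.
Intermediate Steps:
u = 11 (u = 6 + 5 = 11)
x(q, O) = -O/12 (x(q, O) = O*(-1/12) = -O/12)
x(-12, u)*((245 + 75)*(154 - 291)) = (-1/12*11)*((245 + 75)*(154 - 291)) = -880*(-137)/3 = -11/12*(-43840) = 120560/3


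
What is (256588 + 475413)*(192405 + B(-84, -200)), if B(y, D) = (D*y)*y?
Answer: -892159158795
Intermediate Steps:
B(y, D) = D*y²
(256588 + 475413)*(192405 + B(-84, -200)) = (256588 + 475413)*(192405 - 200*(-84)²) = 732001*(192405 - 200*7056) = 732001*(192405 - 1411200) = 732001*(-1218795) = -892159158795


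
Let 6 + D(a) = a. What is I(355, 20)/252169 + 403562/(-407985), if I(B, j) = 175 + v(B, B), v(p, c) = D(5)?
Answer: -101694836588/102881169465 ≈ -0.98847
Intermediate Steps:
D(a) = -6 + a
v(p, c) = -1 (v(p, c) = -6 + 5 = -1)
I(B, j) = 174 (I(B, j) = 175 - 1 = 174)
I(355, 20)/252169 + 403562/(-407985) = 174/252169 + 403562/(-407985) = 174*(1/252169) + 403562*(-1/407985) = 174/252169 - 403562/407985 = -101694836588/102881169465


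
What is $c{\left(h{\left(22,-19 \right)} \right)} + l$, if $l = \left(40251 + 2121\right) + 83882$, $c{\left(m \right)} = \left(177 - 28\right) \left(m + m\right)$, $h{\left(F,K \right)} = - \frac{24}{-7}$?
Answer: $\frac{890930}{7} \approx 1.2728 \cdot 10^{5}$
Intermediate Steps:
$h{\left(F,K \right)} = \frac{24}{7}$ ($h{\left(F,K \right)} = \left(-24\right) \left(- \frac{1}{7}\right) = \frac{24}{7}$)
$c{\left(m \right)} = 298 m$ ($c{\left(m \right)} = 149 \cdot 2 m = 298 m$)
$l = 126254$ ($l = 42372 + 83882 = 126254$)
$c{\left(h{\left(22,-19 \right)} \right)} + l = 298 \cdot \frac{24}{7} + 126254 = \frac{7152}{7} + 126254 = \frac{890930}{7}$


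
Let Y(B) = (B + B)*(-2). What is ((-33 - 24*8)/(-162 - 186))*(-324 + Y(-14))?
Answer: -5025/29 ≈ -173.28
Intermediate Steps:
Y(B) = -4*B (Y(B) = (2*B)*(-2) = -4*B)
((-33 - 24*8)/(-162 - 186))*(-324 + Y(-14)) = ((-33 - 24*8)/(-162 - 186))*(-324 - 4*(-14)) = ((-33 - 192)/(-348))*(-324 + 56) = -225*(-1/348)*(-268) = (75/116)*(-268) = -5025/29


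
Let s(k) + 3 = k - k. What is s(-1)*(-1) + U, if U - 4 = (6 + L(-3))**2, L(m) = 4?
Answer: 107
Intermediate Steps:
s(k) = -3 (s(k) = -3 + (k - k) = -3 + 0 = -3)
U = 104 (U = 4 + (6 + 4)**2 = 4 + 10**2 = 4 + 100 = 104)
s(-1)*(-1) + U = -3*(-1) + 104 = 3 + 104 = 107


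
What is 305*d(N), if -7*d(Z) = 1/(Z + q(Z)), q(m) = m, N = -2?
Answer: 305/28 ≈ 10.893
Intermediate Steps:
d(Z) = -1/(14*Z) (d(Z) = -1/(7*(Z + Z)) = -1/(2*Z)/7 = -1/(14*Z))
305*d(N) = 305*(-1/14/(-2)) = 305*(-1/14*(-½)) = 305*(1/28) = 305/28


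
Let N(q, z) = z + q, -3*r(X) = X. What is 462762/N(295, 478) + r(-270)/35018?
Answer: 8102534643/13534457 ≈ 598.66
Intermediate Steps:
r(X) = -X/3
N(q, z) = q + z
462762/N(295, 478) + r(-270)/35018 = 462762/(295 + 478) - ⅓*(-270)/35018 = 462762/773 + 90*(1/35018) = 462762*(1/773) + 45/17509 = 462762/773 + 45/17509 = 8102534643/13534457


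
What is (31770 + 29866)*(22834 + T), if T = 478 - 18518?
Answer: 295482984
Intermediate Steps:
T = -18040
(31770 + 29866)*(22834 + T) = (31770 + 29866)*(22834 - 18040) = 61636*4794 = 295482984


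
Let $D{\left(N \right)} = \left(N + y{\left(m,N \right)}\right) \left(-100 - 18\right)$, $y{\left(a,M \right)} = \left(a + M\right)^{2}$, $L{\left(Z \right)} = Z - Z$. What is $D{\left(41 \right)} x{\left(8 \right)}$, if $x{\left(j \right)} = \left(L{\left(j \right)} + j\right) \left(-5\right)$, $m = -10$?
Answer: $4729440$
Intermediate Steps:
$L{\left(Z \right)} = 0$
$y{\left(a,M \right)} = \left(M + a\right)^{2}$
$x{\left(j \right)} = - 5 j$ ($x{\left(j \right)} = \left(0 + j\right) \left(-5\right) = j \left(-5\right) = - 5 j$)
$D{\left(N \right)} = - 118 N - 118 \left(-10 + N\right)^{2}$ ($D{\left(N \right)} = \left(N + \left(N - 10\right)^{2}\right) \left(-100 - 18\right) = \left(N + \left(-10 + N\right)^{2}\right) \left(-118\right) = - 118 N - 118 \left(-10 + N\right)^{2}$)
$D{\left(41 \right)} x{\left(8 \right)} = \left(\left(-118\right) 41 - 118 \left(-10 + 41\right)^{2}\right) \left(\left(-5\right) 8\right) = \left(-4838 - 118 \cdot 31^{2}\right) \left(-40\right) = \left(-4838 - 113398\right) \left(-40\right) = \left(-118236\right) \left(-40\right) = 4729440$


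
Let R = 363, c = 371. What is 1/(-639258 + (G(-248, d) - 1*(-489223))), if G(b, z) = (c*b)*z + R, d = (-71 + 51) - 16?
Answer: 1/3162616 ≈ 3.1619e-7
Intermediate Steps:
d = -36 (d = -20 - 16 = -36)
G(b, z) = 363 + 371*b*z (G(b, z) = (371*b)*z + 363 = 371*b*z + 363 = 363 + 371*b*z)
1/(-639258 + (G(-248, d) - 1*(-489223))) = 1/(-639258 + ((363 + 371*(-248)*(-36)) - 1*(-489223))) = 1/(-639258 + ((363 + 3312288) + 489223)) = 1/(-639258 + (3312651 + 489223)) = 1/(-639258 + 3801874) = 1/3162616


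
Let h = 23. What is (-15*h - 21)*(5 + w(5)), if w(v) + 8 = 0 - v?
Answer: 2928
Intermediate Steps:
w(v) = -8 - v (w(v) = -8 + (0 - v) = -8 - v)
(-15*h - 21)*(5 + w(5)) = (-15*23 - 21)*(5 + (-8 - 1*5)) = (-345 - 21)*(5 + (-8 - 5)) = -366*(5 - 13) = -366*(-8) = 2928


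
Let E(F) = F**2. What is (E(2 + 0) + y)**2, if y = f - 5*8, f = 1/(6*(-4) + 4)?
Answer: 519841/400 ≈ 1299.6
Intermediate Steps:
f = -1/20 (f = 1/(-24 + 4) = 1/(-20) = -1/20 ≈ -0.050000)
y = -801/20 (y = -1/20 - 5*8 = -1/20 - 1*40 = -1/20 - 40 = -801/20 ≈ -40.050)
(E(2 + 0) + y)**2 = ((2 + 0)**2 - 801/20)**2 = (2**2 - 801/20)**2 = (4 - 801/20)**2 = (-721/20)**2 = 519841/400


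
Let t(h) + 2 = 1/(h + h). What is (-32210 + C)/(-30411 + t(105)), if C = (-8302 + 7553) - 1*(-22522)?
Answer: 2191770/6386729 ≈ 0.34318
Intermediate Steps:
t(h) = -2 + 1/(2*h) (t(h) = -2 + 1/(h + h) = -2 + 1/(2*h))
C = 21773 (C = -749 + 22522 = 21773)
(-32210 + C)/(-30411 + t(105)) = (-32210 + 21773)/(-30411 + (-2 + (½)/105)) = -10437/(-30411 + (-2 + (½)*(1/105))) = -10437/(-30411 + (-2 + 1/210)) = -10437/(-30411 - 419/210) = -10437/(-6386729/210) = -10437*(-210/6386729) = 2191770/6386729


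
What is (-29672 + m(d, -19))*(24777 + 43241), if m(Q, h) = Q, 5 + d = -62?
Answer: -2022787302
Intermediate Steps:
d = -67 (d = -5 - 62 = -67)
(-29672 + m(d, -19))*(24777 + 43241) = (-29672 - 67)*(24777 + 43241) = -29739*68018 = -2022787302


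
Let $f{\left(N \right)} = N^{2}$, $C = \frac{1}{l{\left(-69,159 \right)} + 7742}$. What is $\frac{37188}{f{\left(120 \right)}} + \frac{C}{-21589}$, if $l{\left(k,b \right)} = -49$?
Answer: $\frac{171564954441}{66433670800} \approx 2.5825$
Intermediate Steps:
$C = \frac{1}{7693}$ ($C = \frac{1}{-49 + 7742} = \frac{1}{7693} \approx 0.00012999$)
$\frac{37188}{f{\left(120 \right)}} + \frac{C}{-21589} = \frac{37188}{120^{2}} + \frac{1}{7693 \left(-21589\right)} = \frac{37188}{14400} + \frac{1}{7693} \left(- \frac{1}{21589}\right) = 37188 \cdot \frac{1}{14400} - \frac{1}{166084177} = \frac{1033}{400} - \frac{1}{166084177} = \frac{171564954441}{66433670800}$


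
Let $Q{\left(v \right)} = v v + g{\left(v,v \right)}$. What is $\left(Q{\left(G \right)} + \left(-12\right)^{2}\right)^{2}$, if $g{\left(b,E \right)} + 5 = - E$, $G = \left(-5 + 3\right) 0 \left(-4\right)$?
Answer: $19321$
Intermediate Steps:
$G = 0$ ($G = \left(-2\right) 0 \left(-4\right) = 0 \left(-4\right) = 0$)
$g{\left(b,E \right)} = -5 - E$
$Q{\left(v \right)} = -5 + v^{2} - v$ ($Q{\left(v \right)} = v v - \left(5 + v\right) = v^{2} - \left(5 + v\right) = -5 + v^{2} - v$)
$\left(Q{\left(G \right)} + \left(-12\right)^{2}\right)^{2} = \left(\left(-5 + 0^{2} - 0\right) + \left(-12\right)^{2}\right)^{2} = \left(\left(-5 + 0 + 0\right) + 144\right)^{2} = \left(-5 + 144\right)^{2} = 139^{2} = 19321$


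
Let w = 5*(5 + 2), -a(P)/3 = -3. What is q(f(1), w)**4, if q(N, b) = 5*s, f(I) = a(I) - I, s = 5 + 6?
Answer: 9150625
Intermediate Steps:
s = 11
a(P) = 9 (a(P) = -3*(-3) = 9)
f(I) = 9 - I
w = 35 (w = 5*7 = 35)
q(N, b) = 55 (q(N, b) = 5*11 = 55)
q(f(1), w)**4 = 55**4 = 9150625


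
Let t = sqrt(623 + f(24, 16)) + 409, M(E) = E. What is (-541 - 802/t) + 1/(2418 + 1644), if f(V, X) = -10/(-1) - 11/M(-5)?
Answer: -612572311823/1128192066 + 1604*sqrt(3970)/833229 ≈ -542.85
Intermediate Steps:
f(V, X) = 61/5 (f(V, X) = -10/(-1) - 11/(-5) = -10*(-1) - 11*(-1/5) = 10 + 11/5 = 61/5)
t = 409 + 2*sqrt(3970)/5 (t = sqrt(623 + 61/5) + 409 = sqrt(3176/5) + 409 = 2*sqrt(3970)/5 + 409 = 409 + 2*sqrt(3970)/5 ≈ 434.20)
(-541 - 802/t) + 1/(2418 + 1644) = (-541 - 802/(409 + 2*sqrt(3970)/5)) + 1/(2418 + 1644) = (-541 - 802/(409 + 2*sqrt(3970)/5)) + 1/4062 = -2197541/4062 - 802/(409 + 2*sqrt(3970)/5)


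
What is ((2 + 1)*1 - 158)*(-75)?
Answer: 11625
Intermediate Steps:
((2 + 1)*1 - 158)*(-75) = (3*1 - 158)*(-75) = (3 - 158)*(-75) = -155*(-75) = 11625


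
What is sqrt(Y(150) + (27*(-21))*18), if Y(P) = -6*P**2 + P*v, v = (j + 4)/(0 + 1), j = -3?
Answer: 4*I*sqrt(9066) ≈ 380.86*I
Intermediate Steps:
v = 1 (v = (-3 + 4)/(0 + 1) = 1/1 = 1*1 = 1)
Y(P) = P - 6*P**2 (Y(P) = -6*P**2 + P*1 = -6*P**2 + P = P - 6*P**2)
sqrt(Y(150) + (27*(-21))*18) = sqrt(150*(1 - 6*150) + (27*(-21))*18) = sqrt(150*(1 - 900) - 567*18) = sqrt(150*(-899) - 10206) = sqrt(-134850 - 10206) = sqrt(-145056) = 4*I*sqrt(9066)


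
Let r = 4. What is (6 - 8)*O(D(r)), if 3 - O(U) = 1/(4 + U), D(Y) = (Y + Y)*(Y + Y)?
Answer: -203/34 ≈ -5.9706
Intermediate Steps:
D(Y) = 4*Y² (D(Y) = (2*Y)*(2*Y) = 4*Y²)
O(U) = 3 - 1/(4 + U)
(6 - 8)*O(D(r)) = (6 - 8)*((11 + 3*(4*4²))/(4 + 4*4²)) = -2*(11 + 3*(4*16))/(4 + 4*16) = -2*(11 + 3*64)/(4 + 64) = -2*(11 + 192)/68 = -203/34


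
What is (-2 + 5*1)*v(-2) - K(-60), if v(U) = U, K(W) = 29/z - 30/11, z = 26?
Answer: -1255/286 ≈ -4.3881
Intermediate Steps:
K(W) = -461/286 (K(W) = 29/26 - 30/11 = -461/286)
(-2 + 5*1)*v(-2) - K(-60) = (-2 + 5*1)*(-2) - 1*(-461/286) = (-2 + 5)*(-2) + 461/286 = 3*(-2) + 461/286 = -6 + 461/286 = -1255/286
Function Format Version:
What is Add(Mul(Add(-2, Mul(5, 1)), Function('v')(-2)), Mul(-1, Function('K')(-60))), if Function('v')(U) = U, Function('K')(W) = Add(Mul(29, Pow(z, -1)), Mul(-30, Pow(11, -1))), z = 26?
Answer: Rational(-1255, 286) ≈ -4.3881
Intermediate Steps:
Function('K')(W) = Rational(-461, 286) (Function('K')(W) = Add(Mul(29, Pow(26, -1)), Mul(-30, Pow(11, -1))) = Add(Mul(29, Rational(1, 26)), Mul(-30, Rational(1, 11))) = Add(Rational(29, 26), Rational(-30, 11)) = Rational(-461, 286))
Add(Mul(Add(-2, Mul(5, 1)), Function('v')(-2)), Mul(-1, Function('K')(-60))) = Add(Mul(Add(-2, Mul(5, 1)), -2), Mul(-1, Rational(-461, 286))) = Add(Mul(Add(-2, 5), -2), Rational(461, 286)) = Add(Mul(3, -2), Rational(461, 286)) = Add(-6, Rational(461, 286)) = Rational(-1255, 286)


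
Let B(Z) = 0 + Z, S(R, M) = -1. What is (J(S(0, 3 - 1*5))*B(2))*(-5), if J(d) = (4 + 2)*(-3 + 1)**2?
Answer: -240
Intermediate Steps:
B(Z) = Z
J(d) = 24 (J(d) = 6*(-2)**2 = 6*4 = 24)
(J(S(0, 3 - 1*5))*B(2))*(-5) = (24*2)*(-5) = 48*(-5) = -240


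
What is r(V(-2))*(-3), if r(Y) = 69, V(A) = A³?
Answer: -207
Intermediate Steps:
r(V(-2))*(-3) = 69*(-3) = -207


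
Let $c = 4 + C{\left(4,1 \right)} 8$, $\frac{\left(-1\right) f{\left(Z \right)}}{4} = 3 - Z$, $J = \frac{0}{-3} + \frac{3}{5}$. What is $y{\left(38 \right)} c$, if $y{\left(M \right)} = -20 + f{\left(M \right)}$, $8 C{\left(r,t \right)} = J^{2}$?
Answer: $\frac{2616}{5} \approx 523.2$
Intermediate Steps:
$J = \frac{3}{5}$ ($J = 0 \left(- \frac{1}{3}\right) + 3 \cdot \frac{1}{5} = 0 + \frac{3}{5} = \frac{3}{5} \approx 0.6$)
$f{\left(Z \right)} = -12 + 4 Z$ ($f{\left(Z \right)} = - 4 \left(3 - Z\right) = -12 + 4 Z$)
$C{\left(r,t \right)} = \frac{9}{200}$ ($C{\left(r,t \right)} = \frac{\left(\frac{3}{5}\right)^{2}}{8} = \frac{1}{8} \cdot \frac{9}{25} = \frac{9}{200}$)
$y{\left(M \right)} = -32 + 4 M$ ($y{\left(M \right)} = -20 + \left(-12 + 4 M\right) = -32 + 4 M$)
$c = \frac{109}{25}$ ($c = 4 + \frac{9}{200} \cdot 8 = 4 + \frac{9}{25} = \frac{109}{25} \approx 4.36$)
$y{\left(38 \right)} c = \left(-32 + 4 \cdot 38\right) \frac{109}{25} = \left(-32 + 152\right) \frac{109}{25} = 120 \cdot \frac{109}{25} = \frac{2616}{5}$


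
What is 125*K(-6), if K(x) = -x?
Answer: 750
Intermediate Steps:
125*K(-6) = 125*(-1*(-6)) = 125*6 = 750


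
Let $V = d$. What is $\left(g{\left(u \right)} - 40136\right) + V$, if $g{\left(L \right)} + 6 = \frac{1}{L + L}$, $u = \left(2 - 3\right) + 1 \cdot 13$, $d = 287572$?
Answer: $\frac{5938321}{24} \approx 2.4743 \cdot 10^{5}$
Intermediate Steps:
$V = 287572$
$u = 12$ ($u = -1 + 13 = 12$)
$g{\left(L \right)} = -6 + \frac{1}{2 L}$ ($g{\left(L \right)} = -6 + \frac{1}{L + L} = -6 + \frac{1}{2 L}$)
$\left(g{\left(u \right)} - 40136\right) + V = \left(\left(-6 + \frac{1}{2 \cdot 12}\right) - 40136\right) + 287572 = \left(\left(-6 + \frac{1}{2} \cdot \frac{1}{12}\right) - 40136\right) + 287572 = \left(\left(-6 + \frac{1}{24}\right) - 40136\right) + 287572 = \left(- \frac{143}{24} - 40136\right) + 287572 = - \frac{963407}{24} + 287572 = \frac{5938321}{24}$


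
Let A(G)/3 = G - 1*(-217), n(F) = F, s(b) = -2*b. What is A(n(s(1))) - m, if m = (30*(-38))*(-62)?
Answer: -70035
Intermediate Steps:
A(G) = 651 + 3*G (A(G) = 3*(G - 1*(-217)) = 3*(G + 217) = 3*(217 + G) = 651 + 3*G)
m = 70680 (m = -1140*(-62) = 70680)
A(n(s(1))) - m = (651 + 3*(-2*1)) - 1*70680 = (651 + 3*(-2)) - 70680 = (651 - 6) - 70680 = 645 - 70680 = -70035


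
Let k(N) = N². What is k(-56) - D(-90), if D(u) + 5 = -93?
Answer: 3234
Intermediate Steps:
D(u) = -98 (D(u) = -5 - 93 = -98)
k(-56) - D(-90) = (-56)² - 1*(-98) = 3136 + 98 = 3234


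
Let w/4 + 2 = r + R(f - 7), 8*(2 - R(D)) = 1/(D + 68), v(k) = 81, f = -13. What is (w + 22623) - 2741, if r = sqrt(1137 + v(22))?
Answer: 1908671/96 + 4*sqrt(1218) ≈ 20022.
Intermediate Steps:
R(D) = 2 - 1/(8*(68 + D)) (R(D) = 2 - 1/(8*(D + 68)) = 2 - 1/(8*(68 + D)))
r = sqrt(1218) (r = sqrt(1137 + 81) = sqrt(1218) ≈ 34.900)
w = -1/96 + 4*sqrt(1218) (w = -8 + 4*(sqrt(1218) + (1087 + 16*(-13 - 7))/(8*(68 + (-13 - 7)))) = -8 + 4*(sqrt(1218) + (1087 + 16*(-20))/(8*(68 - 20))) = -8 + 4*(sqrt(1218) + (1/8)*(1087 - 320)/48) = -8 + 4*(sqrt(1218) + (1/8)*(1/48)*767) = -8 + 4*(sqrt(1218) + 767/384) = -8 + 4*(767/384 + sqrt(1218)) = -8 + (767/96 + 4*sqrt(1218)) = -1/96 + 4*sqrt(1218) ≈ 139.59)
(w + 22623) - 2741 = ((-1/96 + 4*sqrt(1218)) + 22623) - 2741 = (2171807/96 + 4*sqrt(1218)) - 2741 = 1908671/96 + 4*sqrt(1218)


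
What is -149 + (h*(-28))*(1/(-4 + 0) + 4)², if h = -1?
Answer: 979/4 ≈ 244.75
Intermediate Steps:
-149 + (h*(-28))*(1/(-4 + 0) + 4)² = -149 + (-1*(-28))*(1/(-4 + 0) + 4)² = -149 + 28*(1/(-4) + 4)² = -149 + 28*(-¼ + 4)² = -149 + 28*(15/4)² = -149 + 28*(225/16) = -149 + 1575/4 = 979/4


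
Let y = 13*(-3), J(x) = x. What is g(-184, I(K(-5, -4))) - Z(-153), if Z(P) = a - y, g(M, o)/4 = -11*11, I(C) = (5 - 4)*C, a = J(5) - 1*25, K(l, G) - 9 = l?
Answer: -503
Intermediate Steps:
K(l, G) = 9 + l
y = -39
a = -20 (a = 5 - 1*25 = 5 - 25 = -20)
I(C) = C (I(C) = 1*C = C)
g(M, o) = -484 (g(M, o) = 4*(-11*11) = 4*(-121) = -484)
Z(P) = 19 (Z(P) = -20 - 1*(-39) = -20 + 39 = 19)
g(-184, I(K(-5, -4))) - Z(-153) = -484 - 1*19 = -484 - 19 = -503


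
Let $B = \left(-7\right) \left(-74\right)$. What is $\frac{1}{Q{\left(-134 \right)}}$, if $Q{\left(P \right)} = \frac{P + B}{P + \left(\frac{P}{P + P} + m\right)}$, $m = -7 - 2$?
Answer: $- \frac{95}{256} \approx -0.37109$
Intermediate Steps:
$m = -9$
$B = 518$
$Q{\left(P \right)} = \frac{518 + P}{- \frac{17}{2} + P}$ ($Q{\left(P \right)} = \frac{P + 518}{P + \left(\frac{P}{P + P} - 9\right)} = \frac{518 + P}{P + \left(\frac{P}{2 P} - 9\right)} = \frac{518 + P}{P + \left(\frac{1}{2 P} P - 9\right)} = \frac{518 + P}{P + \left(\frac{1}{2} - 9\right)} = \frac{518 + P}{P - \frac{17}{2}} = \frac{518 + P}{- \frac{17}{2} + P}$)
$\frac{1}{Q{\left(-134 \right)}} = \frac{1}{2 \frac{1}{-17 + 2 \left(-134\right)} \left(518 - 134\right)} = \frac{1}{2 \frac{1}{-17 - 268} \cdot 384} = \frac{1}{2 \frac{1}{-285} \cdot 384} = \frac{1}{2 \left(- \frac{1}{285}\right) 384} = \frac{1}{- \frac{256}{95}} = - \frac{95}{256}$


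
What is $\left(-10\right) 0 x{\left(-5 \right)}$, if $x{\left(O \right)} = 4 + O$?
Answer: $0$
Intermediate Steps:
$\left(-10\right) 0 x{\left(-5 \right)} = \left(-10\right) 0 \left(4 - 5\right) = 0 \left(-1\right) = 0$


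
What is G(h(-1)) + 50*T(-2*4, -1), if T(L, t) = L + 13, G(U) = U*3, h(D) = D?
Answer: 247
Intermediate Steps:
G(U) = 3*U
T(L, t) = 13 + L
G(h(-1)) + 50*T(-2*4, -1) = 3*(-1) + 50*(13 - 2*4) = -3 + 50*(13 - 8) = -3 + 50*5 = -3 + 250 = 247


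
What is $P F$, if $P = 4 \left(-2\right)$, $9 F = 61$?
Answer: $- \frac{488}{9} \approx -54.222$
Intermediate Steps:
$F = \frac{61}{9}$ ($F = \frac{1}{9} \cdot 61 = \frac{61}{9} \approx 6.7778$)
$P = -8$
$P F = \left(-8\right) \frac{61}{9} = - \frac{488}{9}$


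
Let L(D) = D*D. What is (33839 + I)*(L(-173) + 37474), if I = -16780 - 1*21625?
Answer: -307762098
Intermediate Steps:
L(D) = D²
I = -38405 (I = -16780 - 21625 = -38405)
(33839 + I)*(L(-173) + 37474) = (33839 - 38405)*((-173)² + 37474) = -4566*(29929 + 37474) = -4566*67403 = -307762098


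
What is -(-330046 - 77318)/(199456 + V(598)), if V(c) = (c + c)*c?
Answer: 33947/76222 ≈ 0.44537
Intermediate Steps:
V(c) = 2*c² (V(c) = (2*c)*c = 2*c²)
-(-330046 - 77318)/(199456 + V(598)) = -(-330046 - 77318)/(199456 + 2*598²) = -(-407364)/(199456 + 2*357604) = -(-407364)/(199456 + 715208) = -(-407364)/914664 = -1*(-33947/76222) = 33947/76222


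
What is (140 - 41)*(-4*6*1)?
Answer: -2376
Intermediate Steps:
(140 - 41)*(-4*6*1) = 99*(-24*1) = 99*(-24) = -2376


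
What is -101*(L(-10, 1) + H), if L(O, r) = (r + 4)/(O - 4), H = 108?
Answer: -152207/14 ≈ -10872.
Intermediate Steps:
L(O, r) = (4 + r)/(-4 + O)
-101*(L(-10, 1) + H) = -101*((4 + 1)/(-4 - 10) + 108) = -101*(5/(-14) + 108) = -101*(-1/14*5 + 108) = -101*(-5/14 + 108) = -101*1507/14 = -152207/14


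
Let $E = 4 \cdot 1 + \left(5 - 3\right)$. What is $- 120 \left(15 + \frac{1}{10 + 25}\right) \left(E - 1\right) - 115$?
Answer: $- \frac{63925}{7} \approx -9132.1$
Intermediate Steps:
$E = 6$ ($E = 4 + 2 = 6$)
$- 120 \left(15 + \frac{1}{10 + 25}\right) \left(E - 1\right) - 115 = - 120 \left(15 + \frac{1}{10 + 25}\right) \left(6 - 1\right) - 115 = - 120 \left(15 + \frac{1}{35}\right) 5 - 115 = - 120 \cdot \frac{526}{35} \cdot 5 - 115 = \left(-120\right) \frac{526}{7} - 115 = - \frac{63120}{7} - 115 = - \frac{63925}{7}$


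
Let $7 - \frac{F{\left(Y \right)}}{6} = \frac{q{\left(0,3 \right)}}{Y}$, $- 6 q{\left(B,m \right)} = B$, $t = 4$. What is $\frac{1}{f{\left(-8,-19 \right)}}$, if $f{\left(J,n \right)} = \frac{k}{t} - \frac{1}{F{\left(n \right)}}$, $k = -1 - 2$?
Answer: $- \frac{84}{65} \approx -1.2923$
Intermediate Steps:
$q{\left(B,m \right)} = - \frac{B}{6}$
$F{\left(Y \right)} = 42$ ($F{\left(Y \right)} = 42 - 6 \frac{\left(- \frac{1}{6}\right) 0}{Y} = 42 - 6 \frac{0}{Y} = 42 - 0 = 42 + 0 = 42$)
$k = -3$ ($k = -1 - 2 = -3$)
$f{\left(J,n \right)} = - \frac{65}{84}$ ($f{\left(J,n \right)} = - \frac{3}{4} - \frac{1}{42} = - \frac{65}{84}$)
$\frac{1}{f{\left(-8,-19 \right)}} = \frac{1}{- \frac{65}{84}} = - \frac{84}{65}$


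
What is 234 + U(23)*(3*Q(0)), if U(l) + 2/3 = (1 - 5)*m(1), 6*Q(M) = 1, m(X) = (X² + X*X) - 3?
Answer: 707/3 ≈ 235.67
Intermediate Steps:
m(X) = -3 + 2*X² (m(X) = (X² + X²) - 3 = 2*X² - 3 = -3 + 2*X²)
Q(M) = ⅙ (Q(M) = (⅙)*1 = ⅙)
U(l) = 10/3 (U(l) = -⅔ + (1 - 5)*(-3 + 2*1²) = -⅔ - 4*(-3 + 2*1) = -⅔ - 4*(-3 + 2) = -⅔ - 4*(-1) = -⅔ + 4 = 10/3)
234 + U(23)*(3*Q(0)) = 234 + 10*(3*(⅙))/3 = 234 + (10/3)*(½) = 234 + 5/3 = 707/3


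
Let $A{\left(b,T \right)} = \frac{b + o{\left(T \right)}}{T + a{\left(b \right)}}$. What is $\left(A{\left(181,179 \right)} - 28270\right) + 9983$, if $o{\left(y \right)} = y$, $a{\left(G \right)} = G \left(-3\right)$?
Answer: $- \frac{1664207}{91} \approx -18288.0$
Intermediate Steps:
$a{\left(G \right)} = - 3 G$
$A{\left(b,T \right)} = \frac{T + b}{T - 3 b}$ ($A{\left(b,T \right)} = \frac{b + T}{T - 3 b} = \frac{T + b}{T - 3 b}$)
$\left(A{\left(181,179 \right)} - 28270\right) + 9983 = \left(\frac{179 + 181}{179 - 543} - 28270\right) + 9983 = \left(\frac{1}{179 - 543} \cdot 360 - 28270\right) + 9983 = \left(\frac{1}{-364} \cdot 360 - 28270\right) + 9983 = \left(\left(- \frac{1}{364}\right) 360 - 28270\right) + 9983 = \left(- \frac{90}{91} - 28270\right) + 9983 = - \frac{2572660}{91} + 9983 = - \frac{1664207}{91}$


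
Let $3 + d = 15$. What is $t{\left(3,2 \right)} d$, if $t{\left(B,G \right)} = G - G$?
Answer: $0$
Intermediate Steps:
$d = 12$ ($d = -3 + 15 = 12$)
$t{\left(B,G \right)} = 0$
$t{\left(3,2 \right)} d = 0 \cdot 12 = 0$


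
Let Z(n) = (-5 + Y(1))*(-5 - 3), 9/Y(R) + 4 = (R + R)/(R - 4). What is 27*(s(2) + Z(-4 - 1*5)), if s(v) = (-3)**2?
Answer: 12177/7 ≈ 1739.6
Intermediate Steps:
Y(R) = 9/(-4 + 2*R/(-4 + R)) (Y(R) = 9/(-4 + (R + R)/(R - 4)) = 9/(-4 + (2*R)/(-4 + R)) = 9/(-4 + 2*R/(-4 + R)))
s(v) = 9
Z(n) = 388/7 (Z(n) = (-5 + 9*(4 - 1*1)/(2*(-8 + 1)))*(-5 - 3) = (-5 + (9/2)*(4 - 1)/(-7))*(-8) = (-5 + (9/2)*(-1/7)*3)*(-8) = (-5 - 27/14)*(-8) = -97/14*(-8) = 388/7)
27*(s(2) + Z(-4 - 1*5)) = 27*(9 + 388/7) = 27*(451/7) = 12177/7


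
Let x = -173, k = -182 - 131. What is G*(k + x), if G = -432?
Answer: 209952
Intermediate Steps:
k = -313
G*(k + x) = -432*(-313 - 173) = -432*(-486) = 209952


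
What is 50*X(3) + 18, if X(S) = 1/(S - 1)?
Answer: 43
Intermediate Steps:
X(S) = 1/(-1 + S)
50*X(3) + 18 = 50/(-1 + 3) + 18 = 50/2 + 18 = 50*(1/2) + 18 = 25 + 18 = 43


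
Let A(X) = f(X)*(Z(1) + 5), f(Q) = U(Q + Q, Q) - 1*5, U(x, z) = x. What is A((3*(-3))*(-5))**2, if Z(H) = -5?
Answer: 0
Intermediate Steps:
f(Q) = -5 + 2*Q (f(Q) = (Q + Q) - 1*5 = 2*Q - 5 = -5 + 2*Q)
A(X) = 0 (A(X) = (-5 + 2*X)*(-5 + 5) = (-5 + 2*X)*0 = 0)
A((3*(-3))*(-5))**2 = 0**2 = 0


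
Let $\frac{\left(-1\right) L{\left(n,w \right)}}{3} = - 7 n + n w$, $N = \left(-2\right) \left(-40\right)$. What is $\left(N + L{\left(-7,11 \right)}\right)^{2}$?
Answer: $26896$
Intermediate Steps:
$N = 80$
$L{\left(n,w \right)} = 21 n - 3 n w$ ($L{\left(n,w \right)} = - 3 \left(- 7 n + n w\right) = 21 n - 3 n w$)
$\left(N + L{\left(-7,11 \right)}\right)^{2} = \left(80 + 3 \left(-7\right) \left(7 - 11\right)\right)^{2} = \left(80 + 3 \left(-7\right) \left(-4\right)\right)^{2} = \left(80 + 84\right)^{2} = 164^{2} = 26896$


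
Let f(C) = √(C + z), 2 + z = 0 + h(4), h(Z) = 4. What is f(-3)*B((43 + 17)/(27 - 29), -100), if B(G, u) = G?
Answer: -30*I ≈ -30.0*I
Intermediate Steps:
z = 2 (z = -2 + (0 + 4) = -2 + 4 = 2)
f(C) = √(2 + C) (f(C) = √(C + 2) = √(2 + C))
f(-3)*B((43 + 17)/(27 - 29), -100) = √(2 - 3)*((43 + 17)/(27 - 29)) = √(-1)*(60/(-2)) = I*(60*(-½)) = I*(-30) = -30*I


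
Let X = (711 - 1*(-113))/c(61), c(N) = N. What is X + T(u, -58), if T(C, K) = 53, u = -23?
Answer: 4057/61 ≈ 66.508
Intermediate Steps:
X = 824/61 (X = (711 - 1*(-113))/61 = (711 + 113)*(1/61) = 824*(1/61) = 824/61 ≈ 13.508)
X + T(u, -58) = 824/61 + 53 = 4057/61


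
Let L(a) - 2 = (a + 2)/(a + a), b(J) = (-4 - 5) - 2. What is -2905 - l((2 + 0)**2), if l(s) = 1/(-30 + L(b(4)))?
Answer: -1763313/607 ≈ -2905.0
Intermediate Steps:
b(J) = -11 (b(J) = -9 - 2 = -11)
L(a) = 2 + (2 + a)/(2*a) (L(a) = 2 + (a + 2)/(a + a) = 2 + (2 + a)/((2*a)) = 2 + (2 + a)*(1/(2*a)) = 2 + (2 + a)/(2*a))
l(s) = -22/607 (l(s) = 1/(-30 + (5/2 + 1/(-11))) = 1/(-30 + (5/2 - 1/11)) = 1/(-30 + 53/22) = 1/(-607/22) = -22/607)
-2905 - l((2 + 0)**2) = -2905 - 1*(-22/607) = -2905 + 22/607 = -1763313/607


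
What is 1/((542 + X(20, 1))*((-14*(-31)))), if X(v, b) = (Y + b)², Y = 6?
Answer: 1/256494 ≈ 3.8987e-6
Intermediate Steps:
X(v, b) = (6 + b)²
1/((542 + X(20, 1))*((-14*(-31)))) = 1/((542 + (6 + 1)²)*((-14*(-31)))) = 1/((542 + 7²)*434) = (1/434)/(542 + 49) = (1/434)/591 = (1/591)*(1/434) = 1/256494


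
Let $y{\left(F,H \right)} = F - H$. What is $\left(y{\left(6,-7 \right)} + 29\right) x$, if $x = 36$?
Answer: $1512$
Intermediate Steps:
$\left(y{\left(6,-7 \right)} + 29\right) x = \left(\left(6 - -7\right) + 29\right) 36 = \left(\left(6 + 7\right) + 29\right) 36 = \left(13 + 29\right) 36 = 42 \cdot 36 = 1512$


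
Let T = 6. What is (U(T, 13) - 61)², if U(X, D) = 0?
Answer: 3721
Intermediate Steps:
(U(T, 13) - 61)² = (0 - 61)² = (-61)² = 3721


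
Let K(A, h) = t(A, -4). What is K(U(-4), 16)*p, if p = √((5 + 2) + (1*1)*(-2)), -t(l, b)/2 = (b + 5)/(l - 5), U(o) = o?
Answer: 2*√5/9 ≈ 0.49690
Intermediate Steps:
t(l, b) = -2*(5 + b)/(-5 + l) (t(l, b) = -2*(b + 5)/(l - 5) = -2*(5 + b)/(-5 + l))
K(A, h) = -2/(-5 + A) (K(A, h) = 2*(-5 - 1*(-4))/(-5 + A) = 2*(-5 + 4)/(-5 + A) = 2*(-1)/(-5 + A) = -2/(-5 + A))
p = √5 (p = √(7 + 1*(-2)) = √(7 - 2) = √5 ≈ 2.2361)
K(U(-4), 16)*p = (-2/(-5 - 4))*√5 = (-2/(-9))*√5 = (-2*(-⅑))*√5 = 2*√5/9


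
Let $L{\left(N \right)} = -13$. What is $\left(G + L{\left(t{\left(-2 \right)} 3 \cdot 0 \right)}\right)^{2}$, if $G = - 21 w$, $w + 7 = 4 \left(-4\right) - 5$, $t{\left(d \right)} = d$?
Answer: $330625$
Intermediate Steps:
$w = -28$ ($w = -7 + \left(4 \left(-4\right) - 5\right) = -7 - 21 = -28$)
$G = 588$ ($G = \left(-21\right) \left(-28\right) = 588$)
$\left(G + L{\left(t{\left(-2 \right)} 3 \cdot 0 \right)}\right)^{2} = \left(588 - 13\right)^{2} = 575^{2} = 330625$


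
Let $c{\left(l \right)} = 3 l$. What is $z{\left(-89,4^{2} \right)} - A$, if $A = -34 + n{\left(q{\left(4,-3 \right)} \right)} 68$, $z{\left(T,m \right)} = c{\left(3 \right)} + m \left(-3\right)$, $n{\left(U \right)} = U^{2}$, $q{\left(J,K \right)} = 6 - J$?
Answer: $-277$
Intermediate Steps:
$z{\left(T,m \right)} = 9 - 3 m$ ($z{\left(T,m \right)} = 3 \cdot 3 + m \left(-3\right) = 9 - 3 m$)
$A = 238$ ($A = -34 + \left(6 - 4\right)^{2} \cdot 68 = -34 + 2^{2} \cdot 68 = -34 + 4 \cdot 68 = -34 + 272 = 238$)
$z{\left(-89,4^{2} \right)} - A = \left(9 - 3 \cdot 4^{2}\right) - 238 = \left(9 - 48\right) - 238 = -39 - 238 = -277$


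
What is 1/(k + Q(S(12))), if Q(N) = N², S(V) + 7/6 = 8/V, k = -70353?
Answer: -4/281411 ≈ -1.4214e-5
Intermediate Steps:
S(V) = -7/6 + 8/V
1/(k + Q(S(12))) = 1/(-70353 + (-7/6 + 8/12)²) = 1/(-70353 + (-7/6 + 8*(1/12))²) = 1/(-70353 + (-7/6 + ⅔)²) = 1/(-70353 + (-½)²) = 1/(-70353 + ¼) = 1/(-281411/4) = -4/281411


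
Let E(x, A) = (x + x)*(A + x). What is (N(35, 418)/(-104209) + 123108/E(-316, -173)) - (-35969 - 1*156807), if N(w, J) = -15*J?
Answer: 517373186772447/2683798586 ≈ 1.9278e+5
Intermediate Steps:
E(x, A) = 2*x*(A + x) (E(x, A) = (2*x)*(A + x) = 2*x*(A + x))
(N(35, 418)/(-104209) + 123108/E(-316, -173)) - (-35969 - 1*156807) = (-15*418/(-104209) + 123108/((2*(-316)*(-173 - 316)))) - (-35969 - 1*156807) = (-6270*(-1/104209) + 123108/((2*(-316)*(-489)))) - (-35969 - 156807) = (6270/104209 + 123108/309048) - 1*(-192776) = (6270/104209 + 123108*(1/309048)) + 192776 = (6270/104209 + 10259/25754) + 192776 = 1230557711/2683798586 + 192776 = 517373186772447/2683798586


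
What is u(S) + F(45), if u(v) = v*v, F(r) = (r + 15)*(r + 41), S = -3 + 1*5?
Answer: 5164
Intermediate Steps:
S = 2 (S = -3 + 5 = 2)
F(r) = (15 + r)*(41 + r)
u(v) = v²
u(S) + F(45) = 2² + (615 + 45² + 56*45) = 4 + (615 + 2025 + 2520) = 4 + 5160 = 5164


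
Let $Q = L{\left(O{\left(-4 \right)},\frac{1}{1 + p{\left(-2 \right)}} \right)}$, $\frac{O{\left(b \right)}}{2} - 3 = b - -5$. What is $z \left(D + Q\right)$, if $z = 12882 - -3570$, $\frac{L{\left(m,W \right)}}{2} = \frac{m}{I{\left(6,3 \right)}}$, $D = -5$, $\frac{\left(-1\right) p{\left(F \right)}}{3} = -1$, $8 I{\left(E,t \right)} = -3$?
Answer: $-784212$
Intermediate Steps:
$I{\left(E,t \right)} = - \frac{3}{8}$ ($I{\left(E,t \right)} = \frac{1}{8} \left(-3\right) = - \frac{3}{8}$)
$p{\left(F \right)} = 3$ ($p{\left(F \right)} = \left(-3\right) \left(-1\right) = 3$)
$O{\left(b \right)} = 16 + 2 b$ ($O{\left(b \right)} = 6 + 2 \left(b - -5\right) = 6 + 2 \left(b + 5\right) = 6 + 2 \left(5 + b\right) = 6 + \left(10 + 2 b\right) = 16 + 2 b$)
$L{\left(m,W \right)} = - \frac{16 m}{3}$ ($L{\left(m,W \right)} = 2 \frac{m}{- \frac{3}{8}} = 2 m \left(- \frac{8}{3}\right) = 2 \left(- \frac{8 m}{3}\right) = - \frac{16 m}{3}$)
$Q = - \frac{128}{3}$ ($Q = - \frac{16 \left(16 + 2 \left(-4\right)\right)}{3} = - \frac{16 \left(16 - 8\right)}{3} = \left(- \frac{16}{3}\right) 8 = - \frac{128}{3} \approx -42.667$)
$z = 16452$ ($z = 12882 + 3570 = 16452$)
$z \left(D + Q\right) = 16452 \left(-5 - \frac{128}{3}\right) = 16452 \left(- \frac{143}{3}\right) = -784212$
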